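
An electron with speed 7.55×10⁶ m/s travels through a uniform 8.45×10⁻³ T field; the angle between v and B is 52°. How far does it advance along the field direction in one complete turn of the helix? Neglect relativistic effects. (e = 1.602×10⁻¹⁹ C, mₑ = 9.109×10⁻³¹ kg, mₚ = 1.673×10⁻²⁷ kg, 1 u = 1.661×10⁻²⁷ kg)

v∥ = v cosθ = 7.55×10⁶·cos52° ≈ 4.648×10⁶ m/s.
T = 2πm/(|q|B) = 2π(9.109×10⁻³¹)/((1.602×10⁻¹⁹)(8.45×10⁻³)) ≈ 4.228×10⁻⁹ s.
pitch = v∥ T = (4.648×10⁶)(4.228×10⁻⁹) ≈ 0.0197 m.

p ≈ 0.0197 m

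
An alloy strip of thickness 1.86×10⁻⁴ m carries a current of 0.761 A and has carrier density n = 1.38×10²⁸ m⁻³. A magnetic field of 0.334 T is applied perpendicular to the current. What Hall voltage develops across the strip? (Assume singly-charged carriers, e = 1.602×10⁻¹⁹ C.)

V_H = IB/(n e t).
V_H = (0.761)(0.334)/((1.38×10²⁸)(1.602×10⁻¹⁹)(1.86×10⁻⁴)) ≈ 6.18×10⁻⁷ V.

V_H ≈ 6.18×10⁻⁷ V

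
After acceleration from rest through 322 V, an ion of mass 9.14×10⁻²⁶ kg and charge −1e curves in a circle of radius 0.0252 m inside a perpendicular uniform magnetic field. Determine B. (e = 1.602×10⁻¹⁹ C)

v = √(2|q|V/m) = √(2·1.602×10⁻¹⁹·322/9.14×10⁻²⁶) ≈ 3.360×10⁴ m/s.
B = mv/(|q|r) = (9.14×10⁻²⁶)(3.360×10⁴)/((1.602×10⁻¹⁹)(0.0252)) ≈ 0.761 T.

B ≈ 0.761 T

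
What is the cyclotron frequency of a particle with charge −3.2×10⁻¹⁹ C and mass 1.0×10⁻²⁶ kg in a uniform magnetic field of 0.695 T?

f = |q|B/(2πm).
f = (3.2×10⁻¹⁹)(0.695)/(2π·1.0×10⁻²⁶) ≈ 3.54×10⁶ Hz.

f ≈ 3.54×10⁶ Hz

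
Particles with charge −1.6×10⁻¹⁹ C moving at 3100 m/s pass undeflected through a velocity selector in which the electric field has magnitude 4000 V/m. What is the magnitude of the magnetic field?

Balance of forces in the selector: qE = qvB ⇒ B = E/v.
B = 4000/3100 = 1.3 T.

B = 1.3 T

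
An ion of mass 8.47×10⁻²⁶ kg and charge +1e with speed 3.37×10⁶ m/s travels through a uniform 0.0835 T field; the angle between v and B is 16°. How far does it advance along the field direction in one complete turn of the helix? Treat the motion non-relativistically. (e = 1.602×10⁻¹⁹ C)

v∥ = v cosθ = 3.37×10⁶·cos16° ≈ 3.239×10⁶ m/s.
T = 2πm/(|q|B) = 2π(8.47×10⁻²⁶)/((1.602×10⁻¹⁹)(0.0835)) ≈ 3.978×10⁻⁵ s.
pitch = v∥ T = (3.239×10⁶)(3.978×10⁻⁵) ≈ 129 m.

p ≈ 129 m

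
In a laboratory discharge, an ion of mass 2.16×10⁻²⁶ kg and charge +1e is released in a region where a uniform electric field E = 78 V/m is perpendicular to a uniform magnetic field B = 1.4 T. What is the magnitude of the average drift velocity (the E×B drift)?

v_d ≈ 56 m/s

The steady drift has the magnetic force balancing the electric force, so v_d = E/B.
v_d = 78/1.4 = 56 m/s.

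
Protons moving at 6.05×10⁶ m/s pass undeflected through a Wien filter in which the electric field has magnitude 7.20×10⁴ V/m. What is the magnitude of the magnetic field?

Balance of forces in the selector: qE = qvB ⇒ B = E/v.
B = 7.20×10⁴/6.05×10⁶ = 0.0119 T.

B = 0.0119 T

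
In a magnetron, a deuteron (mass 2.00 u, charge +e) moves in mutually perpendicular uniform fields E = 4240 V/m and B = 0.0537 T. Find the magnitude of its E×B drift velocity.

v_d ≈ 7.90×10⁴ m/s

The E×B drift speed is v_d = E/B.
v_d = 4240/0.0537 = 7.90×10⁴ m/s.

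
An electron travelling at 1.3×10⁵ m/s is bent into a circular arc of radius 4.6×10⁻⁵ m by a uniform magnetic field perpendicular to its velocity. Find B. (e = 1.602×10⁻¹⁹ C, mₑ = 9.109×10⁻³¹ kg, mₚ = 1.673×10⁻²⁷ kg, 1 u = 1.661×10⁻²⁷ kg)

From |q|vB = mv²/r, B = mv/(|q|r).
B = (9.109×10⁻³¹)(1.3×10⁵)/((1.602×10⁻¹⁹)(4.6×10⁻⁵)) ≈ 0.016 T.

B ≈ 0.016 T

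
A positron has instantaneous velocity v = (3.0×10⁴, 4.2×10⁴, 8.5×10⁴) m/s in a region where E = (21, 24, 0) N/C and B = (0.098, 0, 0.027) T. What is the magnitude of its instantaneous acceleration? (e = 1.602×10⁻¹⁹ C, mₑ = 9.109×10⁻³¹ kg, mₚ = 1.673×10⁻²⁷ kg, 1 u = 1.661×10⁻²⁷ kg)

|a| ≈ 1.52×10¹⁵ m/s²

v×B = (1130, 7520, -4120) N/C.
E + v×B = (1160, 7540, -4120) N/C.
F = q(E + v×B) = (1.602×10⁻¹⁹ C)·(1160, 7540, -4120) = (1.85×10⁻¹⁶, 1.21×10⁻¹⁵, -6.59×10⁻¹⁶) N.
|a| = |F|/m = 1.389×10⁻¹⁵/9.109×10⁻³¹ ≈ 1.52×10¹⁵ m/s².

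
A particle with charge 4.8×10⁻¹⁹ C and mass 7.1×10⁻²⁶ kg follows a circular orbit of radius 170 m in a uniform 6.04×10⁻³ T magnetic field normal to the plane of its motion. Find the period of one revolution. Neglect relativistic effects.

T ≈ 1.54×10⁻⁴ s

The cyclotron period depends only on m, q, B: T = 2πm/(|q|B).
T = 2π(7.1×10⁻²⁶)/((4.8×10⁻¹⁹)(6.04×10⁻³)) ≈ 1.54×10⁻⁴ s.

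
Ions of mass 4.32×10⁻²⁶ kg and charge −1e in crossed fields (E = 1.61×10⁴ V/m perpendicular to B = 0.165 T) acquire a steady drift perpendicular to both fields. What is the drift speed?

The steady drift has the magnetic force balancing the electric force, so v_d = E/B.
v_d = 1.61×10⁴/0.165 = 9.76×10⁴ m/s.

v_d ≈ 9.76×10⁴ m/s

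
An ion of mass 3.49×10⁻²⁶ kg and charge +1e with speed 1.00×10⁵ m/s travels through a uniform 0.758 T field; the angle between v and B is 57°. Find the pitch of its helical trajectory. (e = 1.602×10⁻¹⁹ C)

v∥ = v cosθ = 1.00×10⁵·cos57° ≈ 5.446×10⁴ m/s.
T = 2πm/(|q|B) = 2π(3.49×10⁻²⁶)/((1.602×10⁻¹⁹)(0.758)) ≈ 1.806×10⁻⁶ s.
pitch = v∥ T = (5.446×10⁴)(1.806×10⁻⁶) ≈ 0.0984 m.

p ≈ 0.0984 m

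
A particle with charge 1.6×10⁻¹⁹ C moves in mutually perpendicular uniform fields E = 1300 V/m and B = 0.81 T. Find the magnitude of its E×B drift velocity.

The steady drift has the magnetic force balancing the electric force, so v_d = E/B.
v_d = 1300/0.81 = 1600 m/s.

v_d ≈ 1600 m/s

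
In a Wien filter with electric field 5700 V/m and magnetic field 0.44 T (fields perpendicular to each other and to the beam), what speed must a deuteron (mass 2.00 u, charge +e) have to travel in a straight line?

For undeflected motion the electric and magnetic forces balance: qE = qvB.
v = E/B = 5700/0.44 = 1.3×10⁴ m/s.

v = 1.3×10⁴ m/s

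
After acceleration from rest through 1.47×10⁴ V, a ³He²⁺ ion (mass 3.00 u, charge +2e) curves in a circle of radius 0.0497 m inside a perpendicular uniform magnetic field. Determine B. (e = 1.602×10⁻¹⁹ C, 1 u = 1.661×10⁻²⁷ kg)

v = √(2|q|V/m) = √(2·3.204×10⁻¹⁹·1.47×10⁴/4.983×10⁻²⁷) ≈ 1.375×10⁶ m/s.
B = mv/(|q|r) = (4.983×10⁻²⁷)(1.375×10⁶)/((3.204×10⁻¹⁹)(0.0497)) ≈ 0.430 T.

B ≈ 0.430 T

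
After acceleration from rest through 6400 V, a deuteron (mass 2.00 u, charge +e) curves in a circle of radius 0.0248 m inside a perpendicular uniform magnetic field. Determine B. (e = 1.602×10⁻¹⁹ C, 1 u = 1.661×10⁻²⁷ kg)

B ≈ 0.657 T

v = √(2|q|V/m) = √(2·1.602×10⁻¹⁹·6400/3.322×10⁻²⁷) ≈ 7.857×10⁵ m/s.
B = mv/(|q|r) = (3.322×10⁻²⁷)(7.857×10⁵)/((1.602×10⁻¹⁹)(0.0248)) ≈ 0.657 T.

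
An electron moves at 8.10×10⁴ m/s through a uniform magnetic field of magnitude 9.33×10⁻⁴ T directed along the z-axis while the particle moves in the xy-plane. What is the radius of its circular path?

r ≈ 4.94×10⁻⁴ m

The magnetic force provides the centripetal force: |q|vB = mv²/r.
r = mv/(|q|B) = (9.109×10⁻³¹)(8.10×10⁴)/((1.602×10⁻¹⁹)(9.33×10⁻⁴)) ≈ 4.94×10⁻⁴ m.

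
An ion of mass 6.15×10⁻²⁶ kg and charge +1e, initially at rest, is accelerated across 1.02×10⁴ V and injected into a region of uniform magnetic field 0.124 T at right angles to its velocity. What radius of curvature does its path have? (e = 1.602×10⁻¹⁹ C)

Acceleration: |q|V = ½mv² ⇒ v = √(2|q|V/m) = √(2·1.602×10⁻¹⁹·1.02×10⁴/6.15×10⁻²⁶) ≈ 2.305×10⁵ m/s.
In the field: r = mv/(|q|B) = (6.15×10⁻²⁶)(2.305×10⁵)/((1.602×10⁻¹⁹)(0.124)) ≈ 0.714 m.

r ≈ 0.714 m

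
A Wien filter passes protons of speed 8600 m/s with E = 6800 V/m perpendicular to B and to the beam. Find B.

Balance of forces in the selector: qE = qvB ⇒ B = E/v.
B = 6800/8600 = 0.79 T.

B = 0.79 T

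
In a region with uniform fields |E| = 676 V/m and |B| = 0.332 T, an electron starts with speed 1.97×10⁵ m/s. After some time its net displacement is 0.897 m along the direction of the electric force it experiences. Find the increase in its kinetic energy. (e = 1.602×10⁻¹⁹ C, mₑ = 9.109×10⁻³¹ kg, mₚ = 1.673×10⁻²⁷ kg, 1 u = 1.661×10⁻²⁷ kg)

The magnetic force is always ⟂ v and does no work; only the electric force changes KE.
ΔKE = F_E · d = |q|E d = (1.602×10⁻¹⁹)(676)(0.897) ≈ 9.71×10⁻¹⁷ J.

ΔKE ≈ 9.71×10⁻¹⁷ J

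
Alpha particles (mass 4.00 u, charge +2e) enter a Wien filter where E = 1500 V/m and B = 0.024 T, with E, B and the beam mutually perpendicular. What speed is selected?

For undeflected motion the electric and magnetic forces balance: qE = qvB.
v = E/B = 1500/0.024 = 6.2×10⁴ m/s.

v = 6.2×10⁴ m/s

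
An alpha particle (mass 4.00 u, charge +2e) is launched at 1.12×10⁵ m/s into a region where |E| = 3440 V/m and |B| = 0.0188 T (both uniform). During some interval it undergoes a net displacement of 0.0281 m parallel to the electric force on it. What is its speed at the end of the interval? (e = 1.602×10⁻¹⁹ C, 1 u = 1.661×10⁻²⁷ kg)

B does no work; ΔKE = |q|E d.
½mv_f² = ½mv₀² + |q|Ed = ½(6.644×10⁻²⁷)(1.12×10⁵)² + (3.204×10⁻¹⁹)(3440)(0.0281) ≈ 4.167×10⁻¹⁷ J + 3.097×10⁻¹⁷ J ≈ 7.264×10⁻¹⁷ J.
v_f = √(2·7.264×10⁻¹⁷/6.644×10⁻²⁷) ≈ 1.48×10⁵ m/s.

v_f ≈ 1.48×10⁵ m/s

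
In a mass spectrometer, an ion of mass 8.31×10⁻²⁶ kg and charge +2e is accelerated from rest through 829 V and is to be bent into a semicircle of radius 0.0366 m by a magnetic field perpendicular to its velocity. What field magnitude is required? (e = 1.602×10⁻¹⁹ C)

v = √(2|q|V/m) = √(2·3.204×10⁻¹⁹·829/8.31×10⁻²⁶) ≈ 7.995×10⁴ m/s.
B = mv/(|q|r) = (8.31×10⁻²⁶)(7.995×10⁴)/((3.204×10⁻¹⁹)(0.0366)) ≈ 0.567 T.

B ≈ 0.567 T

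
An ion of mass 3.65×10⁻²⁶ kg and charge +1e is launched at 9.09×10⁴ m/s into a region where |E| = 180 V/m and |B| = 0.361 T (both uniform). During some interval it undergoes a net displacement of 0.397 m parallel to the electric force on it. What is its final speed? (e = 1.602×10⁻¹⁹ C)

v_f ≈ 9.43×10⁴ m/s

B does no work; ΔKE = |q|E d.
½mv_f² = ½mv₀² + |q|Ed = ½(3.65×10⁻²⁶)(9.09×10⁴)² + (1.602×10⁻¹⁹)(180)(0.397) ≈ 1.508×10⁻¹⁶ J + 1.145×10⁻¹⁷ J ≈ 1.622×10⁻¹⁶ J.
v_f = √(2·1.622×10⁻¹⁶/3.65×10⁻²⁶) ≈ 9.43×10⁴ m/s.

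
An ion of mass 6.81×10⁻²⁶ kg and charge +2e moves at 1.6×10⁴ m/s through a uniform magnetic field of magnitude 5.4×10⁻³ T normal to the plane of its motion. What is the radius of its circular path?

The magnetic force provides the centripetal force: |q|vB = mv²/r.
r = mv/(|q|B) = (6.81×10⁻²⁶)(1.6×10⁴)/((3.204×10⁻¹⁹)(5.4×10⁻³)) ≈ 0.63 m.

r ≈ 0.63 m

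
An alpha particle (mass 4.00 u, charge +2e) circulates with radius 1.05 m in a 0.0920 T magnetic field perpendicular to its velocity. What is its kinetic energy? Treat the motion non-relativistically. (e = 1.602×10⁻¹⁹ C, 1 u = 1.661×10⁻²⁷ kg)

KE ≈ 7.21×10⁻¹⁴ J

v = |q|Br/m, then KE = ½mv² = (qBr)²/(2m).
v = (3.204×10⁻¹⁹)(0.0920)(1.05)/6.644×10⁻²⁷ ≈ 4.658×10⁶ m/s.
KE = ½(6.644×10⁻²⁷)(4.658×10⁶)² ≈ 7.21×10⁻¹⁴ J.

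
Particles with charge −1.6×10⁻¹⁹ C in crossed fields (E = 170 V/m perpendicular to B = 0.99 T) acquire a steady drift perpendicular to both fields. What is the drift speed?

The steady drift has the magnetic force balancing the electric force, so v_d = E/B.
v_d = 170/0.99 = 170 m/s.

v_d ≈ 170 m/s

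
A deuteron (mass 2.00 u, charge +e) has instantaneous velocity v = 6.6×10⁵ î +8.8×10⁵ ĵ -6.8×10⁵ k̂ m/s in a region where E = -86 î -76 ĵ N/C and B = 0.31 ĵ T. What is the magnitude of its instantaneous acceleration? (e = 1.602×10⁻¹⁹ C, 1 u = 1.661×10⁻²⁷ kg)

v×B = (2.11×10⁵, 0, 2.05×10⁵) N/C.
E + v×B = (2.11×10⁵, -76.0, 2.05×10⁵) N/C.
F = q(E + v×B) = (1.602×10⁻¹⁹ C)·(2.11×10⁵, -76.0, 2.05×10⁵) = (3.38×10⁻¹⁴, -1.22×10⁻¹⁷, 3.28×10⁻¹⁴) N.
|a| = |F|/m = 4.705×10⁻¹⁴/3.322×10⁻²⁷ ≈ 1.42×10¹³ m/s².

|a| ≈ 1.42×10¹³ m/s²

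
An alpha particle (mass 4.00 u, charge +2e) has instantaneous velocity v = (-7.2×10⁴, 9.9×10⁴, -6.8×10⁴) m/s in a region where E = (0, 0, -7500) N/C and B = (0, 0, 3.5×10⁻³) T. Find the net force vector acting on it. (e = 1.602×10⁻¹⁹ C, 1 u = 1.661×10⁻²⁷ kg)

F ≈ (1.11×10⁻¹⁶, 8.07×10⁻¹⁷, -2.40×10⁻¹⁵) N

v×B = (346, 252, 0) N/C.
E + v×B = (346, 252, -7500) N/C.
F = q(E + v×B) = (3.204×10⁻¹⁹ C)·(346, 252, -7500) = (1.11×10⁻¹⁶, 8.07×10⁻¹⁷, -2.40×10⁻¹⁵) N.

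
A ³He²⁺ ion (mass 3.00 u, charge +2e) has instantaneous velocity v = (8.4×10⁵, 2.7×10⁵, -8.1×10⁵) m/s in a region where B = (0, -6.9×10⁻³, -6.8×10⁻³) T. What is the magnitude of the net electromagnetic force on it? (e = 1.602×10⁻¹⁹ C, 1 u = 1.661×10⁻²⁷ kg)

v×B = (-7420, 5710, -5800) N/C.
F = q v×B = (3.204×10⁻¹⁹ C)·(-7420, 5710, -5800) = (-2.38×10⁻¹⁵, 1.83×10⁻¹⁵, -1.86×10⁻¹⁵) N.
|F| = 3.53×10⁻¹⁵ N.

|F| ≈ 3.53×10⁻¹⁵ N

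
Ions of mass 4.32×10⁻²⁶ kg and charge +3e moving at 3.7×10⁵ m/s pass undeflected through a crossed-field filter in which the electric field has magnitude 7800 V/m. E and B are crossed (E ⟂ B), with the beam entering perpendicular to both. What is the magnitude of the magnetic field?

Balance of forces in the selector: qE = qvB ⇒ B = E/v.
B = 7800/3.7×10⁵ = 0.021 T.

B = 0.021 T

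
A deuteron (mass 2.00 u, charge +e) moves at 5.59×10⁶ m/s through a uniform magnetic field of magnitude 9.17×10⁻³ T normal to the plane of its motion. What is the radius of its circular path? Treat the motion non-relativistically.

The magnetic force provides the centripetal force: |q|vB = mv²/r.
r = mv/(|q|B) = (3.322×10⁻²⁷)(5.59×10⁶)/((1.602×10⁻¹⁹)(9.17×10⁻³)) ≈ 12.6 m.

r ≈ 12.6 m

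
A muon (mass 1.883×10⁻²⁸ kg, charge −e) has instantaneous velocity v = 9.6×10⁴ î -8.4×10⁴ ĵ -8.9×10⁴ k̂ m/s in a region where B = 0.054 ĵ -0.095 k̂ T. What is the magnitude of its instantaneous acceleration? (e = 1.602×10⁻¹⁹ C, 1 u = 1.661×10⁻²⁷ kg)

v×B = (1.28×10⁴, 9120, 5180) N/C.
F = q v×B = (−1.602×10⁻¹⁹ C)·(1.28×10⁴, 9120, 5180) = (-2.05×10⁻¹⁵, -1.46×10⁻¹⁵, -8.30×10⁻¹⁶) N.
|a| = |F|/m = 2.650×10⁻¹⁵/1.883×10⁻²⁸ ≈ 1.41×10¹³ m/s².

|a| ≈ 1.41×10¹³ m/s²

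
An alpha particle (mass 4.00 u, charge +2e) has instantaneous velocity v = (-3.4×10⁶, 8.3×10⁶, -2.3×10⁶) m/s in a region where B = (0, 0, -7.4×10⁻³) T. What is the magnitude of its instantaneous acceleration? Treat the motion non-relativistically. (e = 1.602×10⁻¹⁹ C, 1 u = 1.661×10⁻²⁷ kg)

v×B = (-6.14×10⁴, -2.52×10⁴, 0) N/C.
F = q v×B = (3.204×10⁻¹⁹ C)·(-6.14×10⁴, -2.52×10⁴, 0) = (-1.97×10⁻¹⁴, -8.06×10⁻¹⁵, 0) N.
|a| = |F|/m = 2.127×10⁻¹⁴/6.644×10⁻²⁷ ≈ 3.20×10¹² m/s².

|a| ≈ 3.20×10¹² m/s²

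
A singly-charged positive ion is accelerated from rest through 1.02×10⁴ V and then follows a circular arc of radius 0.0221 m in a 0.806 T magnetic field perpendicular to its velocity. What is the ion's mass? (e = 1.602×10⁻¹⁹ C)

m ≈ 2.49×10⁻²⁷ kg

Combine |q|V = ½mv² and r = mv/(|q|B): eliminate v to get m = qB²r²/(2V).
m = (1.602×10⁻¹⁹)(0.806)²(0.0221)²/(2·1.02×10⁴) ≈ 2.49×10⁻²⁷ kg.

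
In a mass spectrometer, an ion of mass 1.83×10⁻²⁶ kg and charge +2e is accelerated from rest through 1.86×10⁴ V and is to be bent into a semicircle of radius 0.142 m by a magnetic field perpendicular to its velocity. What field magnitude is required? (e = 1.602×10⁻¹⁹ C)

v = √(2|q|V/m) = √(2·3.204×10⁻¹⁹·1.86×10⁴/1.83×10⁻²⁶) ≈ 8.070×10⁵ m/s.
B = mv/(|q|r) = (1.83×10⁻²⁶)(8.070×10⁵)/((3.204×10⁻¹⁹)(0.142)) ≈ 0.325 T.

B ≈ 0.325 T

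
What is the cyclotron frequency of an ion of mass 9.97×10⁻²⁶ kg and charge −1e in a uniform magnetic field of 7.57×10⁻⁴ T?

f ≈ 194 Hz

f = |q|B/(2πm).
f = (1.602×10⁻¹⁹)(7.57×10⁻⁴)/(2π·9.97×10⁻²⁶) ≈ 194 Hz.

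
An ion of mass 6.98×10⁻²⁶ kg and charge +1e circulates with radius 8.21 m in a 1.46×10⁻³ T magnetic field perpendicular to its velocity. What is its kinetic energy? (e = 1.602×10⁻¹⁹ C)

v = |q|Br/m, then KE = ½mv² = (qBr)²/(2m).
v = (1.602×10⁻¹⁹)(1.46×10⁻³)(8.21)/6.98×10⁻²⁶ ≈ 2.751×10⁴ m/s.
KE = ½(6.98×10⁻²⁶)(2.751×10⁴)² ≈ 2.64×10⁻¹⁷ J = 165 eV.

KE ≈ 165 eV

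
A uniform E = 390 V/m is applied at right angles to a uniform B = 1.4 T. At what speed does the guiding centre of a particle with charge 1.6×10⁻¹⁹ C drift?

The steady drift has the magnetic force balancing the electric force, so v_d = E/B.
v_d = 390/1.4 = 280 m/s.

v_d ≈ 280 m/s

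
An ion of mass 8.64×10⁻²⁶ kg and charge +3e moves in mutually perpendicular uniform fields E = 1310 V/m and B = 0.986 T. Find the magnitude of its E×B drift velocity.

The steady drift has the magnetic force balancing the electric force, so v_d = E/B.
v_d = 1310/0.986 = 1330 m/s.

v_d ≈ 1330 m/s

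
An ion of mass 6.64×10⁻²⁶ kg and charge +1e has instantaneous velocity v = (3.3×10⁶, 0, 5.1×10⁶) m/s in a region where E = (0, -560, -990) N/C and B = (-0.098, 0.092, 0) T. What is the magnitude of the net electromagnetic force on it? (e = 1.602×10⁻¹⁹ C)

|F| ≈ 1.20×10⁻¹³ N

v×B = (-4.69×10⁵, -5.00×10⁵, 3.04×10⁵) N/C.
E + v×B = (-4.69×10⁵, -5.00×10⁵, 3.03×10⁵) N/C.
F = q(E + v×B) = (1.602×10⁻¹⁹ C)·(-4.69×10⁵, -5.00×10⁵, 3.03×10⁵) = (-7.52×10⁻¹⁴, -8.02×10⁻¹⁴, 4.85×10⁻¹⁴) N.
|F| = 1.20×10⁻¹³ N.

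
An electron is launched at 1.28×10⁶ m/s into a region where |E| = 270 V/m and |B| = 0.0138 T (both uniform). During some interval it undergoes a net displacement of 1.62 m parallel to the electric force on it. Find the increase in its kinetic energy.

ΔKE ≈ 7.01×10⁻¹⁷ J

The magnetic force is always ⟂ v and does no work; only the electric force changes KE.
ΔKE = F_E · d = |q|E d = (1.602×10⁻¹⁹)(270)(1.62) ≈ 7.01×10⁻¹⁷ J.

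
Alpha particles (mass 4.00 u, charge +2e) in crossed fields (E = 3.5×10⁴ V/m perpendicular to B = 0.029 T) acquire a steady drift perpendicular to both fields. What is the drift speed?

v_d ≈ 1.2×10⁶ m/s

In crossed fields the guiding centre drifts at v_d = |E×B|/B² = E/B, independent of charge and mass.
v_d = 3.5×10⁴/0.029 = 1.2×10⁶ m/s.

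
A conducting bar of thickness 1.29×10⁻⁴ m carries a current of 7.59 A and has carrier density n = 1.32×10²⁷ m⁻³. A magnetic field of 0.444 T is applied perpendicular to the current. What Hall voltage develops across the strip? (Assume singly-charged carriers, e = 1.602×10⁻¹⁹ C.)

V_H = IB/(n e t).
V_H = (7.59)(0.444)/((1.32×10²⁷)(1.602×10⁻¹⁹)(1.29×10⁻⁴)) ≈ 1.24×10⁻⁴ V.

V_H ≈ 1.24×10⁻⁴ V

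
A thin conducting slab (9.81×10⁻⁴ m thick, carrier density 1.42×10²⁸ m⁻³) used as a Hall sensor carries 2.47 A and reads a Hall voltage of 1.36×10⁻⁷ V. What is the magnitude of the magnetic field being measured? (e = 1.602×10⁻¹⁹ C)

From V_H = IB/(n e t), B = V_H n e t / I.
B = (1.36×10⁻⁷)(1.42×10²⁸)(1.602×10⁻¹⁹)(9.81×10⁻⁴)/2.47 ≈ 0.123 T.

B ≈ 0.123 T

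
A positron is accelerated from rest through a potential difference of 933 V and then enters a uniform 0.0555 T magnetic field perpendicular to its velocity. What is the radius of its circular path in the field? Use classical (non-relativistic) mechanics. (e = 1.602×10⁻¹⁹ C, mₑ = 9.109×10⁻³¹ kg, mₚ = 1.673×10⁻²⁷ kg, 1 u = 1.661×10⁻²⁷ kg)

Acceleration: |q|V = ½mv² ⇒ v = √(2|q|V/m) = √(2·1.602×10⁻¹⁹·933/9.109×10⁻³¹) ≈ 1.812×10⁷ m/s.
In the field: r = mv/(|q|B) = (9.109×10⁻³¹)(1.812×10⁷)/((1.602×10⁻¹⁹)(0.0555)) ≈ 1.86×10⁻³ m.

r ≈ 1.86×10⁻³ m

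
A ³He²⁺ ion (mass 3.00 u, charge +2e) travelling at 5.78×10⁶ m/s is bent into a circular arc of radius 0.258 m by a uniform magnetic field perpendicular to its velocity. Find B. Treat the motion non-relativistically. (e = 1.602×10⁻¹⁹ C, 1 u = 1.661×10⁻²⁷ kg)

From |q|vB = mv²/r, B = mv/(|q|r).
B = (4.983×10⁻²⁷)(5.78×10⁶)/((3.204×10⁻¹⁹)(0.258)) ≈ 0.348 T.

B ≈ 0.348 T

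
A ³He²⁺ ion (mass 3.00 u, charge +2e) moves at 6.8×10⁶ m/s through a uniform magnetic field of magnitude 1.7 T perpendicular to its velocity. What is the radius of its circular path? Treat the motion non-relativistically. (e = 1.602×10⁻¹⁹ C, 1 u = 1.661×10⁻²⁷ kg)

r ≈ 0.062 m

The magnetic force provides the centripetal force: |q|vB = mv²/r.
r = mv/(|q|B) = (4.983×10⁻²⁷)(6.8×10⁶)/((3.204×10⁻¹⁹)(1.7)) ≈ 0.062 m.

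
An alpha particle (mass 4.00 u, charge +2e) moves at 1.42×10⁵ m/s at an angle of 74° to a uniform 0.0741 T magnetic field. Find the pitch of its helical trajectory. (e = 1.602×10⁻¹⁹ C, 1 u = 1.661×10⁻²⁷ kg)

p ≈ 0.0688 m

v∥ = v cosθ = 1.42×10⁵·cos74° ≈ 3.914×10⁴ m/s.
T = 2πm/(|q|B) = 2π(6.644×10⁻²⁷)/((3.204×10⁻¹⁹)(0.0741)) ≈ 1.758×10⁻⁶ s.
pitch = v∥ T = (3.914×10⁴)(1.758×10⁻⁶) ≈ 0.0688 m.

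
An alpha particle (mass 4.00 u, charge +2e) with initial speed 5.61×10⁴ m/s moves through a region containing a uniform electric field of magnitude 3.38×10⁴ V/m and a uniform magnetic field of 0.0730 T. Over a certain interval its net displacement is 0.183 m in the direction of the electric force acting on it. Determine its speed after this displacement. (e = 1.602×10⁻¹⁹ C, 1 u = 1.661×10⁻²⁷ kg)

B does no work; ΔKE = |q|E d.
½mv_f² = ½mv₀² + |q|Ed = ½(6.644×10⁻²⁷)(5.61×10⁴)² + (3.204×10⁻¹⁹)(3.38×10⁴)(0.183) ≈ 1.046×10⁻¹⁷ J + 1.982×10⁻¹⁵ J ≈ 1.992×10⁻¹⁵ J.
v_f = √(2·1.992×10⁻¹⁵/6.644×10⁻²⁷) ≈ 7.74×10⁵ m/s.

v_f ≈ 7.74×10⁵ m/s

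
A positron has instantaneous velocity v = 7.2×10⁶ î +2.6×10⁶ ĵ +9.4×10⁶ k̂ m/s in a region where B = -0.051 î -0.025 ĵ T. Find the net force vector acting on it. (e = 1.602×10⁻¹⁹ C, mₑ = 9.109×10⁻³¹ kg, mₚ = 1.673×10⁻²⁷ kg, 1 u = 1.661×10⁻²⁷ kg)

F ≈ (3.76×10⁻¹⁴, -7.68×10⁻¹⁴, -7.59×10⁻¹⁵) N

v×B = (2.35×10⁵, -4.79×10⁵, -4.74×10⁴) N/C.
F = q v×B = (1.602×10⁻¹⁹ C)·(2.35×10⁵, -4.79×10⁵, -4.74×10⁴) = (3.76×10⁻¹⁴, -7.68×10⁻¹⁴, -7.59×10⁻¹⁵) N.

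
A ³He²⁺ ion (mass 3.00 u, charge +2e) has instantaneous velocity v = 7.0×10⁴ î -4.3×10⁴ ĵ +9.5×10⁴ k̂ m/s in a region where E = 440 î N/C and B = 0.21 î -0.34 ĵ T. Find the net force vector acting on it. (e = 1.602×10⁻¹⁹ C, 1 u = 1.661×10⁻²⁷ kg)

v×B = (3.23×10⁴, 2.00×10⁴, -1.48×10⁴) N/C.
E + v×B = (3.27×10⁴, 2.00×10⁴, -1.48×10⁴) N/C.
F = q(E + v×B) = (3.204×10⁻¹⁹ C)·(3.27×10⁴, 2.00×10⁴, -1.48×10⁴) = (1.05×10⁻¹⁴, 6.39×10⁻¹⁵, -4.73×10⁻¹⁵) N.

F ≈ (1.05×10⁻¹⁴, 6.39×10⁻¹⁵, -4.73×10⁻¹⁵) N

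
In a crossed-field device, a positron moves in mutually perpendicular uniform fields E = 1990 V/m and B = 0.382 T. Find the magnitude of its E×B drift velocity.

The steady drift has the magnetic force balancing the electric force, so v_d = E/B.
v_d = 1990/0.382 = 5210 m/s.

v_d ≈ 5210 m/s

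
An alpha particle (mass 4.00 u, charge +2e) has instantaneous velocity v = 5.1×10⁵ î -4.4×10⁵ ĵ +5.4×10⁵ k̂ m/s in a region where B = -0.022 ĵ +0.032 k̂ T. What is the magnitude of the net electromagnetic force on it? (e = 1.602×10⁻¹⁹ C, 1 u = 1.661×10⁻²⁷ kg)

|F| ≈ 6.38×10⁻¹⁵ N

v×B = (-2200, -1.63×10⁴, -1.12×10⁴) N/C.
F = q v×B = (3.204×10⁻¹⁹ C)·(-2200, -1.63×10⁴, -1.12×10⁴) = (-7.05×10⁻¹⁶, -5.23×10⁻¹⁵, -3.59×10⁻¹⁵) N.
|F| = 6.38×10⁻¹⁵ N.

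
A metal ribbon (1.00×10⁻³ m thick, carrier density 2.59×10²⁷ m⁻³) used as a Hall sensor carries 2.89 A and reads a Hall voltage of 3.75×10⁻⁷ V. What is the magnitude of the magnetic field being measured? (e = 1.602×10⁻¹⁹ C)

From V_H = IB/(n e t), B = V_H n e t / I.
B = (3.75×10⁻⁷)(2.59×10²⁷)(1.602×10⁻¹⁹)(1.00×10⁻³)/2.89 ≈ 0.0538 T.

B ≈ 0.0538 T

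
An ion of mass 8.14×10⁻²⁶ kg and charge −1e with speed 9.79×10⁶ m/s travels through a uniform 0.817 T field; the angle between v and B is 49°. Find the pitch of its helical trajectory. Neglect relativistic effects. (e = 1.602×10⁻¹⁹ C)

p ≈ 25.1 m

v∥ = v cosθ = 9.79×10⁶·cos49° ≈ 6.423×10⁶ m/s.
T = 2πm/(|q|B) = 2π(8.14×10⁻²⁶)/((1.602×10⁻¹⁹)(0.817)) ≈ 3.908×10⁻⁶ s.
pitch = v∥ T = (6.423×10⁶)(3.908×10⁻⁶) ≈ 25.1 m.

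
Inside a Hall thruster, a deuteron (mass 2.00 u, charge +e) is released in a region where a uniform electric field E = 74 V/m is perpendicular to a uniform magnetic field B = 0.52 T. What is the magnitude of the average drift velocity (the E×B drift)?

In crossed fields the guiding centre drifts at v_d = |E×B|/B² = E/B, independent of charge and mass.
v_d = 74/0.52 = 140 m/s.

v_d ≈ 140 m/s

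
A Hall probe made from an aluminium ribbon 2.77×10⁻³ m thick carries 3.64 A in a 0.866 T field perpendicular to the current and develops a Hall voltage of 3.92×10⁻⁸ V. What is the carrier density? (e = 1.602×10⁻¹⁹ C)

n ≈ 1.81×10²⁹ m⁻³

From V_H = IB/(n e t), n = IB/(V_H e t).
n = (3.64)(0.866)/((3.92×10⁻⁸)(1.602×10⁻¹⁹)(2.77×10⁻³)) ≈ 1.81×10²⁹ m⁻³.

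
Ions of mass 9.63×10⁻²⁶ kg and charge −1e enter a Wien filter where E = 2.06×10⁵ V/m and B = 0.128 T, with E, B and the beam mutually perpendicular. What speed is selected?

v = 1.61×10⁶ m/s

Straight-line motion ⇒ electric and magnetic forces cancel, so E = vB.
v = E/B = 2.06×10⁵/0.128 = 1.61×10⁶ m/s.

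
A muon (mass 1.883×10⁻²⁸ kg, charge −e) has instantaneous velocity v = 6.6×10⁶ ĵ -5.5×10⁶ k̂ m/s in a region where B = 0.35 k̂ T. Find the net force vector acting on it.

F ≈ (-3.70×10⁻¹³, 0, 0) N

v×B = (2.31×10⁶, 0, 0) N/C.
F = q v×B = (−1.602×10⁻¹⁹ C)·(2.31×10⁶, 0, 0) = (-3.70×10⁻¹³, 0, 0) N.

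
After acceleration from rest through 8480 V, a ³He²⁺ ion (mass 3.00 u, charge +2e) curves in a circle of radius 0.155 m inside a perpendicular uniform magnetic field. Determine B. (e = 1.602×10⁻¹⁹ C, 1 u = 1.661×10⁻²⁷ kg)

v = √(2|q|V/m) = √(2·3.204×10⁻¹⁹·8480/4.983×10⁻²⁷) ≈ 1.044×10⁶ m/s.
B = mv/(|q|r) = (4.983×10⁻²⁷)(1.044×10⁶)/((3.204×10⁻¹⁹)(0.155)) ≈ 0.105 T.

B ≈ 0.105 T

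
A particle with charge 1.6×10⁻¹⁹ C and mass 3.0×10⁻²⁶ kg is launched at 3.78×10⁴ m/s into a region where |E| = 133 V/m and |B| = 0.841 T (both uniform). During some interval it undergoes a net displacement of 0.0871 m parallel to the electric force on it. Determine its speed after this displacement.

B does no work; ΔKE = |q|E d.
½mv_f² = ½mv₀² + |q|Ed = ½(3.0×10⁻²⁶)(3.78×10⁴)² + (1.6×10⁻¹⁹)(133)(0.0871) ≈ 2.143×10⁻¹⁷ J + 1.853×10⁻¹⁸ J ≈ 2.329×10⁻¹⁷ J.
v_f = √(2·2.329×10⁻¹⁷/3.0×10⁻²⁶) ≈ 3.94×10⁴ m/s.

v_f ≈ 3.94×10⁴ m/s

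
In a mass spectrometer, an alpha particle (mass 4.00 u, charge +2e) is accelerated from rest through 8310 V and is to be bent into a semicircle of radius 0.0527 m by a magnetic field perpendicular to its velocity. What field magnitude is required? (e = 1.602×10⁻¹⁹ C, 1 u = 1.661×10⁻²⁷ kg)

B ≈ 0.352 T

v = √(2|q|V/m) = √(2·3.204×10⁻¹⁹·8310/6.644×10⁻²⁷) ≈ 8.953×10⁵ m/s.
B = mv/(|q|r) = (6.644×10⁻²⁷)(8.953×10⁵)/((3.204×10⁻¹⁹)(0.0527)) ≈ 0.352 T.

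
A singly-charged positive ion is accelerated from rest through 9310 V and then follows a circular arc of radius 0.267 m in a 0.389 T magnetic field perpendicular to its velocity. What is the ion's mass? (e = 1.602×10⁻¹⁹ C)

Combine |q|V = ½mv² and r = mv/(|q|B): eliminate v to get m = qB²r²/(2V).
m = (1.602×10⁻¹⁹)(0.389)²(0.267)²/(2·9310) ≈ 9.28×10⁻²⁶ kg.

m ≈ 9.28×10⁻²⁶ kg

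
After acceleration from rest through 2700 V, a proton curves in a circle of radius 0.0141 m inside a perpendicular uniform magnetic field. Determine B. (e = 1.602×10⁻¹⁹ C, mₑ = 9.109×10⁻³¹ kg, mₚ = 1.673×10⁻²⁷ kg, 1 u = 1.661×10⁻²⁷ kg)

v = √(2|q|V/m) = √(2·1.602×10⁻¹⁹·2700/1.673×10⁻²⁷) ≈ 7.191×10⁵ m/s.
B = mv/(|q|r) = (1.673×10⁻²⁷)(7.191×10⁵)/((1.602×10⁻¹⁹)(0.0141)) ≈ 0.533 T.

B ≈ 0.533 T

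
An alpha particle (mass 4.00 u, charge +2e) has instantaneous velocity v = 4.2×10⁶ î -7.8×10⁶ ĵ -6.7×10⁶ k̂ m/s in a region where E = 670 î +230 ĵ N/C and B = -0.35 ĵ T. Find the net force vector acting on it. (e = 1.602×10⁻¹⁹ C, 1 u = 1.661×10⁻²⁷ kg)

v×B = (-2.34×10⁶, 0, -1.47×10⁶) N/C.
E + v×B = (-2.34×10⁶, 230, -1.47×10⁶) N/C.
F = q(E + v×B) = (3.204×10⁻¹⁹ C)·(-2.34×10⁶, 230, -1.47×10⁶) = (-7.51×10⁻¹³, 7.37×10⁻¹⁷, -4.71×10⁻¹³) N.

F ≈ (-7.51×10⁻¹³, 7.37×10⁻¹⁷, -4.71×10⁻¹³) N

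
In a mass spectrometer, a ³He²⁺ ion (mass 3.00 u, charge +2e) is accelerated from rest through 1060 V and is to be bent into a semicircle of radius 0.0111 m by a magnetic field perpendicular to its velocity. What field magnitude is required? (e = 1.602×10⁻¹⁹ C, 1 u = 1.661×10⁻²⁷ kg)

v = √(2|q|V/m) = √(2·3.204×10⁻¹⁹·1060/4.983×10⁻²⁷) ≈ 3.692×10⁵ m/s.
B = mv/(|q|r) = (4.983×10⁻²⁷)(3.692×10⁵)/((3.204×10⁻¹⁹)(0.0111)) ≈ 0.517 T.

B ≈ 0.517 T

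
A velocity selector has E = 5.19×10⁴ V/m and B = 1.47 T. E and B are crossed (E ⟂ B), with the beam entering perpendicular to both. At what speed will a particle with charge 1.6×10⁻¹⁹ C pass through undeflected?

For undeflected motion the electric and magnetic forces balance: qE = qvB.
v = E/B = 5.19×10⁴/1.47 = 3.53×10⁴ m/s.

v = 3.53×10⁴ m/s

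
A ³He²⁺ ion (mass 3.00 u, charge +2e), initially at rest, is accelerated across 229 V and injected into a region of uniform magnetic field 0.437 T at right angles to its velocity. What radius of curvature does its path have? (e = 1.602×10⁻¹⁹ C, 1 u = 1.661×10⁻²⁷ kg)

r ≈ 6.11×10⁻³ m

Acceleration: |q|V = ½mv² ⇒ v = √(2|q|V/m) = √(2·3.204×10⁻¹⁹·229/4.983×10⁻²⁷) ≈ 1.716×10⁵ m/s.
In the field: r = mv/(|q|B) = (4.983×10⁻²⁷)(1.716×10⁵)/((3.204×10⁻¹⁹)(0.437)) ≈ 6.11×10⁻³ m.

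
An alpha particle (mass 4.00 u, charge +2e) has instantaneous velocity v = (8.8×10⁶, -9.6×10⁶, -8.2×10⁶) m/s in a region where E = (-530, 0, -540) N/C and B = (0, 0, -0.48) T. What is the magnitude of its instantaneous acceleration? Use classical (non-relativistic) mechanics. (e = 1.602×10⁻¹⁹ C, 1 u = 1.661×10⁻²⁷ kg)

|a| ≈ 3.01×10¹⁴ m/s²

v×B = (4.61×10⁶, 4.22×10⁶, 0) N/C.
E + v×B = (4.61×10⁶, 4.22×10⁶, -540) N/C.
F = q(E + v×B) = (3.204×10⁻¹⁹ C)·(4.61×10⁶, 4.22×10⁶, -540) = (1.48×10⁻¹², 1.35×10⁻¹², -1.73×10⁻¹⁶) N.
|a| = |F|/m = 2.003×10⁻¹²/6.644×10⁻²⁷ ≈ 3.01×10¹⁴ m/s².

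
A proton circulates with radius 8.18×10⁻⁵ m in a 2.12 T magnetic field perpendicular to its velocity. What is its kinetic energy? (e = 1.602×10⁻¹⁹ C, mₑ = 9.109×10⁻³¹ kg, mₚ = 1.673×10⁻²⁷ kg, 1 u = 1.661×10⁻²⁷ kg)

KE ≈ 1.44 eV

v = |q|Br/m, then KE = ½mv² = (qBr)²/(2m).
v = (1.602×10⁻¹⁹)(2.12)(8.18×10⁻⁵)/1.673×10⁻²⁷ ≈ 1.661×10⁴ m/s.
KE = ½(1.673×10⁻²⁷)(1.661×10⁴)² ≈ 2.31×10⁻¹⁹ J = 1.44 eV.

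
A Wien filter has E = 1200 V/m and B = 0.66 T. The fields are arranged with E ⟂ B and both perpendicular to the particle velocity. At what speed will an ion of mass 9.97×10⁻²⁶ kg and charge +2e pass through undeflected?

For undeflected motion the electric and magnetic forces balance: qE = qvB.
v = E/B = 1200/0.66 = 1800 m/s.

v = 1800 m/s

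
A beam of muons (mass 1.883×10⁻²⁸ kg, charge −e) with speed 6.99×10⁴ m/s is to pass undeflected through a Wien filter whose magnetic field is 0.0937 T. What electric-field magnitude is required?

For straight-line motion qE = qvB, so E = vB.
E = 6.99×10⁴ × 0.0937 = 6550 V/m.

E = 6550 V/m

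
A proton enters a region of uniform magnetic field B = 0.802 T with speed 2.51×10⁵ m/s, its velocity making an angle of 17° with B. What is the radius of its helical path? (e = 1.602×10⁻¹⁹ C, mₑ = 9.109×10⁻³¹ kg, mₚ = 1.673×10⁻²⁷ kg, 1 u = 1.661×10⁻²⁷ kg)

r ≈ 9.56×10⁻⁴ m

v⊥ = v sinθ = 2.51×10⁵·sin17° ≈ 7.339×10⁴ m/s.
r = m v⊥/(|q|B) = (1.673×10⁻²⁷)(7.339×10⁴)/((1.602×10⁻¹⁹)(0.802)) ≈ 9.56×10⁻⁴ m.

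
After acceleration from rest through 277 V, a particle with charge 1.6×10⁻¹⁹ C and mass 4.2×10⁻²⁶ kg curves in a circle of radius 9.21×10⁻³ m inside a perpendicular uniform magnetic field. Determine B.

v = √(2|q|V/m) = √(2·1.6×10⁻¹⁹·277/4.2×10⁻²⁶) ≈ 4.594×10⁴ m/s.
B = mv/(|q|r) = (4.2×10⁻²⁶)(4.594×10⁴)/((1.6×10⁻¹⁹)(9.21×10⁻³)) ≈ 1.31 T.

B ≈ 1.31 T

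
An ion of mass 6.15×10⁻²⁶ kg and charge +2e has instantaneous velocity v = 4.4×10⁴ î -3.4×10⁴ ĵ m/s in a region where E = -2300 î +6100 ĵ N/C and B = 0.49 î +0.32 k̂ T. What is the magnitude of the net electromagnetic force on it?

|F| ≈ 7.27×10⁻¹⁵ N

v×B = (-1.09×10⁴, -1.41×10⁴, 1.67×10⁴) N/C.
E + v×B = (-1.32×10⁴, -7980, 1.67×10⁴) N/C.
F = q(E + v×B) = (3.204×10⁻¹⁹ C)·(-1.32×10⁴, -7980, 1.67×10⁴) = (-4.22×10⁻¹⁵, -2.56×10⁻¹⁵, 5.34×10⁻¹⁵) N.
|F| = 7.27×10⁻¹⁵ N.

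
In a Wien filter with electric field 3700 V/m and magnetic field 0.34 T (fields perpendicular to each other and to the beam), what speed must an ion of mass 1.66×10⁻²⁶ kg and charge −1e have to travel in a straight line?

Zero net Lorentz force requires |qE| = |q v×B|, i.e. E = vB.
v = E/B = 3700/0.34 = 1.1×10⁴ m/s.
The result is independent of the particle's charge and mass.

v = 1.1×10⁴ m/s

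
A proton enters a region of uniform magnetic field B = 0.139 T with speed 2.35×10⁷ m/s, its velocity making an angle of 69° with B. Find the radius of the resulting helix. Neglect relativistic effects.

r ≈ 1.65 m

v⊥ = v sinθ = 2.35×10⁷·sin69° ≈ 2.194×10⁷ m/s.
r = m v⊥/(|q|B) = (1.673×10⁻²⁷)(2.194×10⁷)/((1.602×10⁻¹⁹)(0.139)) ≈ 1.65 m.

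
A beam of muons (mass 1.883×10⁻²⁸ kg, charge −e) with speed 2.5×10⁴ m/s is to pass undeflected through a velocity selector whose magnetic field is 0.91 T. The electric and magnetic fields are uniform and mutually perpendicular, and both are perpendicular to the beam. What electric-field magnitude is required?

E = 2.3×10⁴ V/m

For straight-line motion qE = qvB, so E = vB.
E = 2.5×10⁴ × 0.91 = 2.3×10⁴ V/m.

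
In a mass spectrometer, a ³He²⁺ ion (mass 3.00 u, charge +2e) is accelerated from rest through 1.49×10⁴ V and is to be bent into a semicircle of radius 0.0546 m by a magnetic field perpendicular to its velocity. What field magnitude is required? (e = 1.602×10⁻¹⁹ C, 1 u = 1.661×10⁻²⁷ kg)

B ≈ 0.394 T

v = √(2|q|V/m) = √(2·3.204×10⁻¹⁹·1.49×10⁴/4.983×10⁻²⁷) ≈ 1.384×10⁶ m/s.
B = mv/(|q|r) = (4.983×10⁻²⁷)(1.384×10⁶)/((3.204×10⁻¹⁹)(0.0546)) ≈ 0.394 T.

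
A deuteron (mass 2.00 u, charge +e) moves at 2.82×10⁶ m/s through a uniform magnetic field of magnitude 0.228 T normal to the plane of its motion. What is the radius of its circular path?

The magnetic force provides the centripetal force: |q|vB = mv²/r.
r = mv/(|q|B) = (3.322×10⁻²⁷)(2.82×10⁶)/((1.602×10⁻¹⁹)(0.228)) ≈ 0.256 m.

r ≈ 0.256 m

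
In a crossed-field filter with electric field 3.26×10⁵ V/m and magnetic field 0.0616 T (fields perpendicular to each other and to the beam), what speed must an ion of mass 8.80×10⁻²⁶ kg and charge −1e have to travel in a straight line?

Straight-line motion ⇒ electric and magnetic forces cancel, so E = vB.
v = E/B = 3.26×10⁵/0.0616 = 5.29×10⁶ m/s.

v = 5.29×10⁶ m/s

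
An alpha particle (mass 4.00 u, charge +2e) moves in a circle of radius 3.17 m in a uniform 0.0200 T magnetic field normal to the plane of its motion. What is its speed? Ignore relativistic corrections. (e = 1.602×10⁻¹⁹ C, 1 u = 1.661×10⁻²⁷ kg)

From |q|vB = mv²/r, v = |q|Br/m.
v = (3.204×10⁻¹⁹)(0.0200)(3.17)/6.644×10⁻²⁷ ≈ 3.06×10⁶ m/s.

v ≈ 3.06×10⁶ m/s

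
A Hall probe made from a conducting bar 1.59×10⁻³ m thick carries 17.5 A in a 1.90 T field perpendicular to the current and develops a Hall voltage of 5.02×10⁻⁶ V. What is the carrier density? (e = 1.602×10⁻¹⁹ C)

n ≈ 2.60×10²⁸ m⁻³

From V_H = IB/(n e t), n = IB/(V_H e t).
n = (17.5)(1.90)/((5.02×10⁻⁶)(1.602×10⁻¹⁹)(1.59×10⁻³)) ≈ 2.60×10²⁸ m⁻³.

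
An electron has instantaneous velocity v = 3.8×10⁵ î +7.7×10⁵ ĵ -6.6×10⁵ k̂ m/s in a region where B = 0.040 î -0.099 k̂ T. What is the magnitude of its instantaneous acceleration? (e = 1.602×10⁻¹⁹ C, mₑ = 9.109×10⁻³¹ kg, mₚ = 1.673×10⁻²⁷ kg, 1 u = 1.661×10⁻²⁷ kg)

v×B = (-7.62×10⁴, 1.12×10⁴, -3.08×10⁴) N/C.
F = q v×B = (−1.602×10⁻¹⁹ C)·(-7.62×10⁴, 1.12×10⁴, -3.08×10⁴) = (1.22×10⁻¹⁴, -1.80×10⁻¹⁵, 4.93×10⁻¹⁵) N.
|a| = |F|/m = 1.329×10⁻¹⁴/9.109×10⁻³¹ ≈ 1.46×10¹⁶ m/s².

|a| ≈ 1.46×10¹⁶ m/s²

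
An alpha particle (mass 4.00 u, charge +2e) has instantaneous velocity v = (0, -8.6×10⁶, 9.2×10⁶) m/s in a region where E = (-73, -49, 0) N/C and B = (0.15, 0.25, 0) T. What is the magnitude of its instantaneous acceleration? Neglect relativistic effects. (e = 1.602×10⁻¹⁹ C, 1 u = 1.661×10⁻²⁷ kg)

|a| ≈ 1.44×10¹⁴ m/s²

v×B = (-2.30×10⁶, 1.38×10⁶, 1.29×10⁶) N/C.
E + v×B = (-2.30×10⁶, 1.38×10⁶, 1.29×10⁶) N/C.
F = q(E + v×B) = (3.204×10⁻¹⁹ C)·(-2.30×10⁶, 1.38×10⁶, 1.29×10⁶) = (-7.37×10⁻¹³, 4.42×10⁻¹³, 4.13×10⁻¹³) N.
|a| = |F|/m = 9.536×10⁻¹³/6.644×10⁻²⁷ ≈ 1.44×10¹⁴ m/s².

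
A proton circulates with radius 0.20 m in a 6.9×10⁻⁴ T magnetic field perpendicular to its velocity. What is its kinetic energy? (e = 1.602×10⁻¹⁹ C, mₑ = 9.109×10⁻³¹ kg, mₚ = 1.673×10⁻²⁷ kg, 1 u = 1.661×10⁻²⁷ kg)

KE ≈ 1.5×10⁻¹⁹ J

v = |q|Br/m, then KE = ½mv² = (qBr)²/(2m).
v = (1.602×10⁻¹⁹)(6.9×10⁻⁴)(0.20)/1.673×10⁻²⁷ ≈ 1.321×10⁴ m/s.
KE = ½(1.673×10⁻²⁷)(1.321×10⁴)² ≈ 1.5×10⁻¹⁹ J.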